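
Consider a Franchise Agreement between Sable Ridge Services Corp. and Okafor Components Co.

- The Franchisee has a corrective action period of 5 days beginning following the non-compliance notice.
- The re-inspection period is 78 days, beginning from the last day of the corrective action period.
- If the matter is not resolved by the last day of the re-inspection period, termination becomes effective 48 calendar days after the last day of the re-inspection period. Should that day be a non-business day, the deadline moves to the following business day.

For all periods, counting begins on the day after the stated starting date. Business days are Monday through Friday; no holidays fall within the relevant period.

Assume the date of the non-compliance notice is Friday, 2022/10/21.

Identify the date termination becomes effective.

2023/03/01

Adding 5 calendar days to 2022/10/21 gives 2022/10/26, which is the last day of the corrective action period.
The last day of the re-inspection period: 78 calendar days after 2022/10/26 is 2023/01/12.
Adding 48 calendar days to 2023/01/12 gives 2023/03/01, which is the date termination becomes effective. 2023/03/01 is a Wednesday, so no roll-forward applies.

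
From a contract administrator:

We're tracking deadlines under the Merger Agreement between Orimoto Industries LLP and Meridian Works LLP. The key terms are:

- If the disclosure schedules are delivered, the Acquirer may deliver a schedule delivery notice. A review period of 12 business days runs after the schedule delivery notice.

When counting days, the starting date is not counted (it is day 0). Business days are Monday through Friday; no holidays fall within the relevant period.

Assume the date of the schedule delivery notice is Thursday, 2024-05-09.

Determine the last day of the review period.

2024-05-27

The last day of the review period: 12 business days after Thursday, 2024-05-09, skipping weekends — May 10, May 13, May 14, May 15, …, May 23, May 24, May 27 — lands on Monday, 2024-05-27.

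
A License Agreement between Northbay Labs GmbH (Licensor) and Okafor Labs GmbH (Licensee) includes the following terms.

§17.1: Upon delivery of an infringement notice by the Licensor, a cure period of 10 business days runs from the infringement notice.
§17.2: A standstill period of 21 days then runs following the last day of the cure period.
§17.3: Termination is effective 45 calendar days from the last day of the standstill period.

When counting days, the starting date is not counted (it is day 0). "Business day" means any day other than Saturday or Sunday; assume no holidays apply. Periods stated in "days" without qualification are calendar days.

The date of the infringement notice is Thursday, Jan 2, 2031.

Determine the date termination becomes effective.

Mar 23, 2031

The last day of the cure period: 10 business days after Thursday, Jan 2, 2031, skipping weekends — Jan 3, Jan 6, Jan 7, Jan 8, Jan 9, Jan 10, Jan 13, Jan 14, Jan 15, Jan 16 — lands on Thursday, Jan 16, 2031.
The last day of the standstill period: 21 calendar days after Jan 16, 2031 is Feb 6, 2031.
Adding 45 calendar days to Feb 6, 2031 gives Mar 23, 2031, which is the date termination becomes effective.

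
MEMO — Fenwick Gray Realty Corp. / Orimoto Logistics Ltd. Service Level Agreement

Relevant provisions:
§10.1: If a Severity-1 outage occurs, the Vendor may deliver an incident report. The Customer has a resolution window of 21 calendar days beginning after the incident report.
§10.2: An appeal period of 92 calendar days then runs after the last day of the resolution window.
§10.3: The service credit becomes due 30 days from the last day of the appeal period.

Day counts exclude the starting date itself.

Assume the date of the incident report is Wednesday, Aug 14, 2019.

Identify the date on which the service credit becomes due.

Adding 21 calendar days to Aug 14, 2019 gives Sep 4, 2019, which is the last day of the resolution window.
The last day of the appeal period: 92 calendar days after Sep 4, 2019 is Dec 5, 2019.
Adding 30 calendar days to Dec 5, 2019 gives Jan 4, 2020, which is the date on which the service credit becomes due.

Jan 4, 2020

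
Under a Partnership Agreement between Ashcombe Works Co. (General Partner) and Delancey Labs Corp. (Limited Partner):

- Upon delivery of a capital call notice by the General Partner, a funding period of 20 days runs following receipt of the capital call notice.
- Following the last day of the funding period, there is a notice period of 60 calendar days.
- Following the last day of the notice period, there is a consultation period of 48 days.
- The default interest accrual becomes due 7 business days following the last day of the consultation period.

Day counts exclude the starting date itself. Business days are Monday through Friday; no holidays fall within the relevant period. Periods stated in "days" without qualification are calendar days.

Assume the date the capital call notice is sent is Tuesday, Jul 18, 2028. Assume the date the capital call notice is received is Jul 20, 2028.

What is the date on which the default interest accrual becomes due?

The last day of the funding period: Jul 20, 2028 + 20 days = Aug 9, 2028.
Adding 60 calendar days to Aug 9, 2028 gives Oct 8, 2028, which is the last day of the notice period.
The last day of the consultation period: 48 calendar days after Oct 8, 2028 is Nov 25, 2028.
The date on which the default interest accrual becomes due: 7 business days after Saturday, Nov 25, 2028, skipping weekends — Nov 27, Nov 28, Nov 29, Nov 30, Dec 1, Dec 4, Dec 5 — lands on Tuesday, Dec 5, 2028.

Dec 5, 2028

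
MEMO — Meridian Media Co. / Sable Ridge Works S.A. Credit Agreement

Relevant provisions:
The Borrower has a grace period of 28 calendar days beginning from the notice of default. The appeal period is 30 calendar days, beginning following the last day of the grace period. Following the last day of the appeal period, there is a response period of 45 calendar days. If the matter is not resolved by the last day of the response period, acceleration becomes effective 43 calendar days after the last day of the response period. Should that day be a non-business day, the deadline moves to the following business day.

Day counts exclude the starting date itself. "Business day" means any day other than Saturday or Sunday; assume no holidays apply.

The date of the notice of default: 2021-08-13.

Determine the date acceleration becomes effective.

2022-01-06

The last day of the grace period: 2021-08-13 + 28 days = 2021-09-10.
The last day of the appeal period: 2021-09-10 + 30 days = 2021-10-10.
The last day of the response period: 2021-10-10 + 45 days = 2021-11-24.
The date acceleration becomes effective: 43 calendar days after 2021-11-24 is 2022-01-06. 2022-01-06 is a Thursday, so no roll-forward applies.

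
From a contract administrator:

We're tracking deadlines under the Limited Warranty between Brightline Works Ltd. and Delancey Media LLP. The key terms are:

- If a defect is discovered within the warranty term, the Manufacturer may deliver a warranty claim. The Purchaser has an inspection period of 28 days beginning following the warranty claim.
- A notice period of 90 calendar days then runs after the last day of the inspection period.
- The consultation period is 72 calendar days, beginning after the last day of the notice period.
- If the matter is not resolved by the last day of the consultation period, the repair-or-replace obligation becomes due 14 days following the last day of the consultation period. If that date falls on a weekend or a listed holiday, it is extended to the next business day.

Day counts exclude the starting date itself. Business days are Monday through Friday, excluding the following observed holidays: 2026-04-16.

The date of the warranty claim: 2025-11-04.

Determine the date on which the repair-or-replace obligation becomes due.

2026-05-27

Adding 28 calendar days to 2025-11-04 gives 2025-12-02, which is the last day of the inspection period.
Adding 90 calendar days to 2025-12-02 gives 2026-03-02, which is the last day of the notice period.
The last day of the consultation period: 2026-03-02 + 72 days = 2026-05-13.
Adding 14 calendar days to 2026-05-13 gives 2026-05-27, which is the date on which the repair-or-replace obligation becomes due. 2026-05-27 is a Wednesday and is not a listed holiday, so no roll-forward applies.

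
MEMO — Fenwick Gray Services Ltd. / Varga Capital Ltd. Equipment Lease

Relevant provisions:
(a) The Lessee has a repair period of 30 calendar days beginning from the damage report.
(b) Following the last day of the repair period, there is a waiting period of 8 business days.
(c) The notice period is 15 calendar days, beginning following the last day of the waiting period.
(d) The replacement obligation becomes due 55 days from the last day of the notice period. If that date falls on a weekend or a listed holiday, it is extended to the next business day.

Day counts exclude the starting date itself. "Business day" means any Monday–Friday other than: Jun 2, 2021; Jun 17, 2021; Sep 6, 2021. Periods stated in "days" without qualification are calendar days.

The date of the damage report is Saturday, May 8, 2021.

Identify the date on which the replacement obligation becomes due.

The last day of the repair period: May 8, 2021 + 30 days = Jun 7, 2021.
The last day of the waiting period: 8 business days after Monday, Jun 7, 2021, skipping weekends and the listed holiday on Jun 17 — Jun 8, Jun 9, Jun 10, Jun 11, Jun 14, Jun 15, Jun 16, Jun 18 — lands on Friday, Jun 18, 2021.
The last day of the notice period: 15 calendar days after Jun 18, 2021 is Jul 3, 2021.
The date on which the replacement obligation becomes due: 55 calendar days after Jul 3, 2021 is Aug 27, 2021. Aug 27, 2021 is a Friday and is not a listed holiday, so no roll-forward applies.

Aug 27, 2021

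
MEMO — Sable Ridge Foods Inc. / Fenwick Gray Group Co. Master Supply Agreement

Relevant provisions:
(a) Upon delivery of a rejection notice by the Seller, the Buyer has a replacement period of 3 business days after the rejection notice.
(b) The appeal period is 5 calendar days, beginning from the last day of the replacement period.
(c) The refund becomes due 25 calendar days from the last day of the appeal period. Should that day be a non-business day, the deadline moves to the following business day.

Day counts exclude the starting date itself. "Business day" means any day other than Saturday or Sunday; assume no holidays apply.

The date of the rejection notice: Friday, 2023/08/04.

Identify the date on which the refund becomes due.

From Friday, 2023/08/04, 3 business days (Aug 7, Aug 8, Aug 9, skipping weekends) brings us to Wednesday, 2023/08/09, which is the last day of the replacement period.
The last day of the appeal period: 2023/08/09 + 5 days = 2023/08/14.
Adding 25 calendar days to 2023/08/14 gives 2023/09/08, which is the date on which the refund becomes due. 2023/09/08 is a Friday, so no roll-forward applies.

2023/09/08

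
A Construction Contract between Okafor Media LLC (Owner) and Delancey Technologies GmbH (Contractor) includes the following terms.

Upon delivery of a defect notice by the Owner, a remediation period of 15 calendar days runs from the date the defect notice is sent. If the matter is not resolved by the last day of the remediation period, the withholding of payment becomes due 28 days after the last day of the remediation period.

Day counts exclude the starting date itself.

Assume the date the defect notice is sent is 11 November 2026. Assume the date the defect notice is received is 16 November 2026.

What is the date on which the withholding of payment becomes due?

The last day of the remediation period: 11 November 2026 + 15 days = 26 November 2026.
Adding 28 calendar days to 26 November 2026 gives 24 December 2026, which is the date on which the withholding of payment becomes due.

24 December 2026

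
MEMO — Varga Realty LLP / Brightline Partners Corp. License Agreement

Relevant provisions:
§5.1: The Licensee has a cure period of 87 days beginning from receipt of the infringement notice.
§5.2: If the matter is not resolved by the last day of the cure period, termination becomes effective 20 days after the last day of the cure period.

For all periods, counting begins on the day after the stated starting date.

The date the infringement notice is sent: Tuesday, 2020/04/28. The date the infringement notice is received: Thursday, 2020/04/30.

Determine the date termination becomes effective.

2020/08/15

The last day of the cure period: 87 calendar days after 2020/04/30 is 2020/07/26.
Adding 20 calendar days to 2020/07/26 gives 2020/08/15, which is the date termination becomes effective.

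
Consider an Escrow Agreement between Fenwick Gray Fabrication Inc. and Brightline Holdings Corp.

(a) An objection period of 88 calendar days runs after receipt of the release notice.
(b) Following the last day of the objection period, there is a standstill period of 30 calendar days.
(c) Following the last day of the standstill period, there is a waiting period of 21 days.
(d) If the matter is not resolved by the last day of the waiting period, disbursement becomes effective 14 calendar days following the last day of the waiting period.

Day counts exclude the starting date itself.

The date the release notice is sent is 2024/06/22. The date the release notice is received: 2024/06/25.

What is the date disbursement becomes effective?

2024/11/25

The last day of the objection period: 88 calendar days after 2024/06/25 is 2024/09/21.
The last day of the standstill period: 2024/09/21 + 30 days = 2024/10/21.
The last day of the waiting period: 2024/10/21 + 21 days = 2024/11/11.
The date disbursement becomes effective: 14 calendar days after 2024/11/11 is 2024/11/25.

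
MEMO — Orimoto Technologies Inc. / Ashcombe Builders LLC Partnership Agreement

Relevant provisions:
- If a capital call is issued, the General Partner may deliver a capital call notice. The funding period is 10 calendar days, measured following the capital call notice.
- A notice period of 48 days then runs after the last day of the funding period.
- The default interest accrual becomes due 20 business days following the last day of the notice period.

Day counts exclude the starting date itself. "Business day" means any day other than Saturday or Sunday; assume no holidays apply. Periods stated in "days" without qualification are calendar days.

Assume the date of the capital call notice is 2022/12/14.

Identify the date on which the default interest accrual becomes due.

2023/03/10

The last day of the funding period: 2022/12/14 + 10 days = 2022/12/24.
Adding 48 calendar days to 2022/12/24 gives 2023/02/10, which is the last day of the notice period.
The date on which the default interest accrual becomes due: counting 20 business days from Friday, 2023/02/10 (Feb 13, Feb 14, Feb 15, Feb 16, …, Mar 8, Mar 9, Mar 10, skipping weekends) reaches Friday, 2023/03/10.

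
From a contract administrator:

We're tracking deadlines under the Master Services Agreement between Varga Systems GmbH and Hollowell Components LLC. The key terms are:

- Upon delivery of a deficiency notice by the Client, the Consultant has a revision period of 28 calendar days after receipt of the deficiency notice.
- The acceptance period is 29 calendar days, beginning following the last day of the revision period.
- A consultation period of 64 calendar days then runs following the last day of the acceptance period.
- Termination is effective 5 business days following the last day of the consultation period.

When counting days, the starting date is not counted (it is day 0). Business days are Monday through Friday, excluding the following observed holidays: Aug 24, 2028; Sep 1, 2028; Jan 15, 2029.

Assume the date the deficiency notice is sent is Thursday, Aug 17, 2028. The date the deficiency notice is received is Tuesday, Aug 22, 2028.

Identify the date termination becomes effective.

Dec 28, 2028

Adding 28 calendar days to Aug 22, 2028 gives Sep 19, 2028, which is the last day of the revision period.
The last day of the acceptance period: Sep 19, 2028 + 29 days = Oct 18, 2028.
The last day of the consultation period: Oct 18, 2028 + 64 days = Dec 21, 2028.
The date termination becomes effective: 5 business days after Thursday, Dec 21, 2028, skipping weekends — Dec 22, Dec 25, Dec 26, Dec 27, Dec 28 — lands on Thursday, Dec 28, 2028.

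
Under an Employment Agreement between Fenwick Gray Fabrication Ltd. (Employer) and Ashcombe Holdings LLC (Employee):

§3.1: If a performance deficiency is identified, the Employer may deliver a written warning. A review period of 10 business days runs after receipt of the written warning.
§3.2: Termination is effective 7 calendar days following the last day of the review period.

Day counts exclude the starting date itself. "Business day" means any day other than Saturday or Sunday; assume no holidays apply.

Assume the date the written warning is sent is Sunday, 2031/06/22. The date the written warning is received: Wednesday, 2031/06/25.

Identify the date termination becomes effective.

The last day of the review period: 10 business days after Wednesday, 2031/06/25, skipping weekends — Jun 26, Jun 27, Jun 30, Jul 1, Jul 2, Jul 3, Jul 4, Jul 7, Jul 8, Jul 9 — lands on Wednesday, 2031/07/09.
Adding 7 calendar days to 2031/07/09 gives 2031/07/16, which is the date termination becomes effective.

2031/07/16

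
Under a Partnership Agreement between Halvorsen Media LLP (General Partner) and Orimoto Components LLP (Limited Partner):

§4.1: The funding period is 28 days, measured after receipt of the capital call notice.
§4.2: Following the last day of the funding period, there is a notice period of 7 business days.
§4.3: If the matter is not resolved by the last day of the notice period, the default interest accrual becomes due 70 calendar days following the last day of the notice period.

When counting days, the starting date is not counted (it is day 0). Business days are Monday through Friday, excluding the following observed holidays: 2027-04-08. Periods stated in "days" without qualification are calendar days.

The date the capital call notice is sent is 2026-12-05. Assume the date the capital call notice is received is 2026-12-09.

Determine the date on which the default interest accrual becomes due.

The last day of the funding period: 28 calendar days after 2026-12-09 is 2027-01-06.
The last day of the notice period: 7 business days after Wednesday, 2027-01-06, skipping weekends — Jan 7, Jan 8, Jan 11, Jan 12, Jan 13, Jan 14, Jan 15 — lands on Friday, 2027-01-15.
Adding 70 calendar days to 2027-01-15 gives 2027-03-26, which is the date on which the default interest accrual becomes due.

2027-03-26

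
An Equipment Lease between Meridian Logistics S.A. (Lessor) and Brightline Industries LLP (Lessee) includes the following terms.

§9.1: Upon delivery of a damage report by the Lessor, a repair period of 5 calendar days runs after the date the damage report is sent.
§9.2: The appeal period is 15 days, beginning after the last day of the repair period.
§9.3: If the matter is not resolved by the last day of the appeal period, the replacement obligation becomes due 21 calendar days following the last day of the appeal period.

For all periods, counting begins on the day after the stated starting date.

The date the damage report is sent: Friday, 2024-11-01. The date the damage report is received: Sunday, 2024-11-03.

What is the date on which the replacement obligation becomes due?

2024-12-12

Adding 5 calendar days to 2024-11-01 gives 2024-11-06, which is the last day of the repair period.
Adding 15 calendar days to 2024-11-06 gives 2024-11-21, which is the last day of the appeal period.
The date on which the replacement obligation becomes due: 21 calendar days after 2024-11-21 is 2024-12-12.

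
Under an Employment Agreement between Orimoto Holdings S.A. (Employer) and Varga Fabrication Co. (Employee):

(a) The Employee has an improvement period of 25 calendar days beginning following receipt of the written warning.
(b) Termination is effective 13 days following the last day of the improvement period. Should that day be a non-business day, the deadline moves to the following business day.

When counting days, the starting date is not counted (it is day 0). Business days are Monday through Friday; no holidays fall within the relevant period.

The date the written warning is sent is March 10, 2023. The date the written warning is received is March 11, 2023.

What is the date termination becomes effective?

The last day of the improvement period: 25 calendar days after March 11, 2023 is April 5, 2023.
The date termination becomes effective: April 5, 2023 + 13 days = April 18, 2023. April 18, 2023 is a Tuesday, so no roll-forward applies.

April 18, 2023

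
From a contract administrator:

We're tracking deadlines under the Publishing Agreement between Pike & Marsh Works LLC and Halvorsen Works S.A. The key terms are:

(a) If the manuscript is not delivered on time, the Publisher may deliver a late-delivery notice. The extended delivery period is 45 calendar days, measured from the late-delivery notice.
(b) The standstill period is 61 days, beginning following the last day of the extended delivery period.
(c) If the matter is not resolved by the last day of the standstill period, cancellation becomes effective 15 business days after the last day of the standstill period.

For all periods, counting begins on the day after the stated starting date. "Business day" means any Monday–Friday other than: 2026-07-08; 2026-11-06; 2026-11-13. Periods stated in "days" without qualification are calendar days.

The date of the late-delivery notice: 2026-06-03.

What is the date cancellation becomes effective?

2026-10-08

The last day of the extended delivery period: 2026-06-03 + 45 days = 2026-07-18.
The last day of the standstill period: 2026-07-18 + 61 days = 2026-09-17.
The date cancellation becomes effective: 15 business days after Thursday, 2026-09-17, skipping weekends — Sep 18, Sep 21, Sep 22, Sep 23, …, Oct 6, Oct 7, Oct 8 — lands on Thursday, 2026-10-08.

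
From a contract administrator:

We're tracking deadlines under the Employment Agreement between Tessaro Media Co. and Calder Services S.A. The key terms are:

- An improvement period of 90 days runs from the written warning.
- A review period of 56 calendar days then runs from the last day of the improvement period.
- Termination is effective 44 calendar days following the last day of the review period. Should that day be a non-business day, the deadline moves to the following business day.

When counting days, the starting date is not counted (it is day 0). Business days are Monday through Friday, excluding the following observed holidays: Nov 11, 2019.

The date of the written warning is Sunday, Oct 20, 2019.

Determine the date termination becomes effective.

Adding 90 calendar days to Oct 20, 2019 gives Jan 18, 2020, which is the last day of the improvement period.
The last day of the review period: Jan 18, 2020 + 56 days = Mar 14, 2020.
The date termination becomes effective: Mar 14, 2020 + 44 days = Apr 27, 2020. Apr 27, 2020 is a Monday and is not a listed holiday, so no roll-forward applies.

Apr 27, 2020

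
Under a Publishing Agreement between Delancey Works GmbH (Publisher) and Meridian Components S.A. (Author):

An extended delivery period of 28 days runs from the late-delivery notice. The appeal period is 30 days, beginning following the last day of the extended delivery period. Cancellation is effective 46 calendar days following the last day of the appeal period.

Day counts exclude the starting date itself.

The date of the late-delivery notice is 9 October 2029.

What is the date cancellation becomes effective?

21 January 2030

Adding 28 calendar days to 9 October 2029 gives 6 November 2029, which is the last day of the extended delivery period.
Adding 30 calendar days to 6 November 2029 gives 6 December 2029, which is the last day of the appeal period.
The date cancellation becomes effective: 6 December 2029 + 46 days = 21 January 2030.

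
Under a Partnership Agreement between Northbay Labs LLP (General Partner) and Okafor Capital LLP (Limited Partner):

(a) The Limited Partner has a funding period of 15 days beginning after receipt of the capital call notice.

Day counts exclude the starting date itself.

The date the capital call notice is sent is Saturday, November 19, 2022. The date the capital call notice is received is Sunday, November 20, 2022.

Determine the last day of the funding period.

December 5, 2022

Adding 15 calendar days to November 20, 2022 gives December 5, 2022, which is the last day of the funding period.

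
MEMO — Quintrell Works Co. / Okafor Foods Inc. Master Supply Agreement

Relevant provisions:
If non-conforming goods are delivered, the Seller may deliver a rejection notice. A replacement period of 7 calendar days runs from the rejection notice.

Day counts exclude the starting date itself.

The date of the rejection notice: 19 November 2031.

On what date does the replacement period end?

Adding 7 calendar days to 19 November 2031 gives 26 November 2031, which is the last day of the replacement period.

26 November 2031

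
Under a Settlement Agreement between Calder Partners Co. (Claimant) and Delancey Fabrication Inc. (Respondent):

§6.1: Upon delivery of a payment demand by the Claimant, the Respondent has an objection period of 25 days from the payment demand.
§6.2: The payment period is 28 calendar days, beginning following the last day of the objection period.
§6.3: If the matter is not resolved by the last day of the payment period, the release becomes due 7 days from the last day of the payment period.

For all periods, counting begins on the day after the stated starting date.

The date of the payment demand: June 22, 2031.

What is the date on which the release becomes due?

August 21, 2031

The last day of the objection period: June 22, 2031 + 25 days = July 17, 2031.
The last day of the payment period: 28 calendar days after July 17, 2031 is August 14, 2031.
Adding 7 calendar days to August 14, 2031 gives August 21, 2031, which is the date on which the release becomes due.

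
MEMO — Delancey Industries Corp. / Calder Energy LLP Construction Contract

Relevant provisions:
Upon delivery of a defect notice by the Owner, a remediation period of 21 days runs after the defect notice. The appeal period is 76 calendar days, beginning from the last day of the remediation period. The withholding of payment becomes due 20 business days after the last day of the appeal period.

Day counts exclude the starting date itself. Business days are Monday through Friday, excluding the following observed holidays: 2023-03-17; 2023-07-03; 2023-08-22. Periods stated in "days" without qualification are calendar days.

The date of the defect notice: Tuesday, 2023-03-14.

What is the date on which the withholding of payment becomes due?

The last day of the remediation period: 2023-03-14 + 21 days = 2023-04-04.
Adding 76 calendar days to 2023-04-04 gives 2023-06-19, which is the last day of the appeal period.
The date on which the withholding of payment becomes due: 20 business days after Monday, 2023-06-19, skipping weekends and the listed holiday on Jul 3 — Jun 20, Jun 21, Jun 22, Jun 23, …, Jul 14, Jul 17, Jul 18 — lands on Tuesday, 2023-07-18.

2023-07-18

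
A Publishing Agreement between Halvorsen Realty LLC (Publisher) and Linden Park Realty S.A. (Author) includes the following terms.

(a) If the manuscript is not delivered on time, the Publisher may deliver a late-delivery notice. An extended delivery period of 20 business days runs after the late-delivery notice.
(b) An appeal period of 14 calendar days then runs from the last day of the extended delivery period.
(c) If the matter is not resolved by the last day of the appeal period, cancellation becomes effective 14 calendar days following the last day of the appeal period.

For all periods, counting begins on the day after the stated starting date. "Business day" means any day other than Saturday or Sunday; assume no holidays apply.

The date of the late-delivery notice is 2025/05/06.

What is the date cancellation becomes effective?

From Tuesday, 2025/05/06, 20 business days (May 7, May 8, May 9, May 12, …, May 30, Jun 2, Jun 3, skipping weekends) brings us to Tuesday, 2025/06/03, which is the last day of the extended delivery period.
The last day of the appeal period: 14 calendar days after 2025/06/03 is 2025/06/17.
The date cancellation becomes effective: 2025/06/17 + 14 days = 2025/07/01.

2025/07/01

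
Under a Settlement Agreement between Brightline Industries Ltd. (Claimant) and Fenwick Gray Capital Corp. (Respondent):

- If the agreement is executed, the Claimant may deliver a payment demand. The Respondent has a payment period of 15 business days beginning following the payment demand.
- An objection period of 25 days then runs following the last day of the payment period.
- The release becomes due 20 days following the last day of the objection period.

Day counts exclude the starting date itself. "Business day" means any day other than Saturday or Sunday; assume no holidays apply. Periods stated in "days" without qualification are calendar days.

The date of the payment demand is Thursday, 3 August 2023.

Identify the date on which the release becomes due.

From Thursday, 3 August 2023, 15 business days (Aug 4, Aug 7, Aug 8, Aug 9, …, Aug 22, Aug 23, Aug 24, skipping weekends) brings us to Thursday, 24 August 2023, which is the last day of the payment period.
Adding 25 calendar days to 24 August 2023 gives 18 September 2023, which is the last day of the objection period.
The date on which the release becomes due: 20 calendar days after 18 September 2023 is 8 October 2023.

8 October 2023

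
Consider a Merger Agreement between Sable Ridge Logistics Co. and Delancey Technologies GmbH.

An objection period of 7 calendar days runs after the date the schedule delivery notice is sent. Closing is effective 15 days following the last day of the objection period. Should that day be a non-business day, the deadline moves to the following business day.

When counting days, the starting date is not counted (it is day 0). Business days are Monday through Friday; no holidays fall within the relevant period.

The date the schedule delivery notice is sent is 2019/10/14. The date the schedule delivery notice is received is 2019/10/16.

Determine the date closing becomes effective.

The last day of the objection period: 7 calendar days after 2019/10/14 is 2019/10/21.
The date closing becomes effective: 15 calendar days after 2019/10/21 is 2019/11/05. 2019/11/05 is a Tuesday, so no roll-forward applies.

2019/11/05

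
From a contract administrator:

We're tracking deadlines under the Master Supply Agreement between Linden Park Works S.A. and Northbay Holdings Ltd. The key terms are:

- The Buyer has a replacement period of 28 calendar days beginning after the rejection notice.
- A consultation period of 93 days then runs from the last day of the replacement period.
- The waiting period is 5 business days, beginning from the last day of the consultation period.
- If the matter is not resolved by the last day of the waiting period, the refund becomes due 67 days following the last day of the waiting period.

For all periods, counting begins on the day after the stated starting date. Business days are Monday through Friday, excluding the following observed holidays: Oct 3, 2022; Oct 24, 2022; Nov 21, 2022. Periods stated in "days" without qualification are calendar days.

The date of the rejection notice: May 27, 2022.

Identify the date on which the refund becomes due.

Dec 6, 2022

The last day of the replacement period: May 27, 2022 + 28 days = Jun 24, 2022.
Adding 93 calendar days to Jun 24, 2022 gives Sep 25, 2022, which is the last day of the consultation period.
The last day of the waiting period: counting 5 business days from Sunday, Sep 25, 2022 (Sep 26, Sep 27, Sep 28, Sep 29, Sep 30, skipping weekends) reaches Friday, Sep 30, 2022.
The date on which the refund becomes due: Sep 30, 2022 + 67 days = Dec 6, 2022.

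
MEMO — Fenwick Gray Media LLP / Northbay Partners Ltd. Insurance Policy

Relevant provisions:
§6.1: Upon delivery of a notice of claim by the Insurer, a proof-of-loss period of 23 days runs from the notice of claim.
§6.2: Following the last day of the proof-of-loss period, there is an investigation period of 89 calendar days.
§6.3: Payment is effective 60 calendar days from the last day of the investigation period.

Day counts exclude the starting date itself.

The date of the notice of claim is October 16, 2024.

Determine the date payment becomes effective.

The last day of the proof-of-loss period: 23 calendar days after October 16, 2024 is November 8, 2024.
The last day of the investigation period: November 8, 2024 + 89 days = February 5, 2025.
Adding 60 calendar days to February 5, 2025 gives April 6, 2025, which is the date payment becomes effective.

April 6, 2025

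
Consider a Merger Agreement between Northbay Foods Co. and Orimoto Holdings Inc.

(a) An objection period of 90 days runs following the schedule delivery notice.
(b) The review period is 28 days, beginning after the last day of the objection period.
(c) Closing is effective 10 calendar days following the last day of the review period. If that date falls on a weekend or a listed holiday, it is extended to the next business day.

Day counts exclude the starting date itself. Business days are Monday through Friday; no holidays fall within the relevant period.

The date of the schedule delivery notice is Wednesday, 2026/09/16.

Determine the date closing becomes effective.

The last day of the objection period: 90 calendar days after 2026/09/16 is 2026/12/15.
The last day of the review period: 28 calendar days after 2026/12/15 is 2027/01/12.
The date closing becomes effective: 10 calendar days after 2027/01/12 is 2027/01/22. 2027/01/22 is a Friday, so no roll-forward applies.

2027/01/22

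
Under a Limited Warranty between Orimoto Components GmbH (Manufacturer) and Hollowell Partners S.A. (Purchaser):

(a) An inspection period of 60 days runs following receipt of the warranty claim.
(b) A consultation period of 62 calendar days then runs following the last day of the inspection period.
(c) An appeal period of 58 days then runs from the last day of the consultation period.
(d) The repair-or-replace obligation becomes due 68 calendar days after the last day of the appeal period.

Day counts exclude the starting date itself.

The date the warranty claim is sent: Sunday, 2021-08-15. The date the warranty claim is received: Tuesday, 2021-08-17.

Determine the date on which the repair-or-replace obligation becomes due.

Adding 60 calendar days to 2021-08-17 gives 2021-10-16, which is the last day of the inspection period.
The last day of the consultation period: 2021-10-16 + 62 days = 2021-12-17.
The last day of the appeal period: 2021-12-17 + 58 days = 2022-02-13.
Adding 68 calendar days to 2022-02-13 gives 2022-04-22, which is the date on which the repair-or-replace obligation becomes due.

2022-04-22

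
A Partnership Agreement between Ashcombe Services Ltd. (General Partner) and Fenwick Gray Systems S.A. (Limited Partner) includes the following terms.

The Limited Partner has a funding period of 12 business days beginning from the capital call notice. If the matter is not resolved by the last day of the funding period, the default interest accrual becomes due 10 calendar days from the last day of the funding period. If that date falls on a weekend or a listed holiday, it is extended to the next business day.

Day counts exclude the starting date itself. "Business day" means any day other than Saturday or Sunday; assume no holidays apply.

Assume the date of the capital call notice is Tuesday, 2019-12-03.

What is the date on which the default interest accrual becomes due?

2019-12-30

The last day of the funding period: 12 business days after Tuesday, 2019-12-03, skipping weekends — Dec 4, Dec 5, Dec 6, Dec 9, …, Dec 17, Dec 18, Dec 19 — lands on Thursday, 2019-12-19.
Adding 10 calendar days to 2019-12-19 gives 2019-12-29, which is the date on which the default interest accrual becomes due. That falls on a Sunday, so it rolls to the next business day, Monday, 2019-12-30.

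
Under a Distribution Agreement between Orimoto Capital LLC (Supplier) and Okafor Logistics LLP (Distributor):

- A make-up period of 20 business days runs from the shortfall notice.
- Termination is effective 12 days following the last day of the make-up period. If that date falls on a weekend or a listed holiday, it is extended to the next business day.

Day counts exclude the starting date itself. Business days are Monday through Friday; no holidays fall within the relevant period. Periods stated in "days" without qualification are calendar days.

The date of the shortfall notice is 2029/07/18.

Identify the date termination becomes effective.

2029/08/27

The last day of the make-up period: 20 business days after Wednesday, 2029/07/18, skipping weekends — Jul 19, Jul 20, Jul 23, Jul 24, …, Aug 13, Aug 14, Aug 15 — lands on Wednesday, 2029/08/15.
The date termination becomes effective: 2029/08/15 + 12 days = 2029/08/27. 2029/08/27 is a Monday, so no roll-forward applies.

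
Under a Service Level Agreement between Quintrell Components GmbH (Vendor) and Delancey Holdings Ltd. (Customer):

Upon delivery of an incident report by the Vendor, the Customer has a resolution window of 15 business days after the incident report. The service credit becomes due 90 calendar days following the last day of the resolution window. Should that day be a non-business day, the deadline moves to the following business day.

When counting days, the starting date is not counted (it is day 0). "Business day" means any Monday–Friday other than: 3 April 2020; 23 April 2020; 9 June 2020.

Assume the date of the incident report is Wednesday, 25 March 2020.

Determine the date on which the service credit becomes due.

15 July 2020

From Wednesday, 25 March 2020, 15 business days (Mar 26, Mar 27, Mar 30, Mar 31, …, Apr 14, Apr 15, Apr 16, skipping weekends and the listed holiday on Apr 3) brings us to Thursday, 16 April 2020, which is the last day of the resolution window.
The date on which the service credit becomes due: 90 calendar days after 16 April 2020 is 15 July 2020. 15 July 2020 is a Wednesday and is not a listed holiday, so no roll-forward applies.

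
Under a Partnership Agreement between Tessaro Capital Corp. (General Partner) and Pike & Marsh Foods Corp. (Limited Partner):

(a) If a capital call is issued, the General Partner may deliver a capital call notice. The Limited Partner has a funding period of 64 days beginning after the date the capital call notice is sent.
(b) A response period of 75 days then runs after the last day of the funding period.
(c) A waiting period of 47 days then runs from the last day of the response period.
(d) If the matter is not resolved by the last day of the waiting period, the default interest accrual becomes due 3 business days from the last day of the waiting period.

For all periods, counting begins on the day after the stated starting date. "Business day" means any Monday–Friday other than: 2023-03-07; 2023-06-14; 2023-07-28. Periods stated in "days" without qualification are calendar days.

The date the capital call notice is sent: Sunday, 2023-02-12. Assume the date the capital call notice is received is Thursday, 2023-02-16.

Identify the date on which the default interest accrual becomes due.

The last day of the funding period: 64 calendar days after 2023-02-12 is 2023-04-17.
Adding 75 calendar days to 2023-04-17 gives 2023-07-01, which is the last day of the response period.
The last day of the waiting period: 2023-07-01 + 47 days = 2023-08-17.
From Thursday, 2023-08-17, 3 business days (Aug 18, Aug 21, Aug 22, skipping weekends) brings us to Tuesday, 2023-08-22, which is the date on which the default interest accrual becomes due.

2023-08-22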